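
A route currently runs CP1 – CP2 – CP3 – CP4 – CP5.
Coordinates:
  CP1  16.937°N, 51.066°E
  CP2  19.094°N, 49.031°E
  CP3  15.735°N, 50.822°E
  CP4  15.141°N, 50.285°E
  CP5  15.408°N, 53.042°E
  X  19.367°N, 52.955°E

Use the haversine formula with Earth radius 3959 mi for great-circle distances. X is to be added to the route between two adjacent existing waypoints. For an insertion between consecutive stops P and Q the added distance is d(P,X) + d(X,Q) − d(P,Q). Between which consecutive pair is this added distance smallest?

Added distance for inserting X between each consecutive pair:
CP1–CP2: 265.2 mi
CP2–CP3: 283.9 mi
CP3–CP4: 574.2 mi
CP4–CP5: 429.9 mi
Smallest added distance is 265.2 mi, inserting between CP1 and CP2.

between CP1 and CP2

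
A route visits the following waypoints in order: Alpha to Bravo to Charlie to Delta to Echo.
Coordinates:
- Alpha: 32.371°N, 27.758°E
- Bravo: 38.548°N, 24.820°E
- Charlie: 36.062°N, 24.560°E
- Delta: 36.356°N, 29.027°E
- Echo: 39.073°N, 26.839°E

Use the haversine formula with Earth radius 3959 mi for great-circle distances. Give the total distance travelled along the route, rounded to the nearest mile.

1102 mi

Leg distances:
Alpha→Bravo: 457.7 mi  (cumulative 457.7 mi)
Bravo→Charlie: 172.4 mi  (cumulative 630.0 mi)
Charlie→Delta: 249.9 mi  (cumulative 879.9 mi)
Delta→Echo: 222.6 mi  (cumulative 1102.5 mi)
Total route length ≈ 1102 mi.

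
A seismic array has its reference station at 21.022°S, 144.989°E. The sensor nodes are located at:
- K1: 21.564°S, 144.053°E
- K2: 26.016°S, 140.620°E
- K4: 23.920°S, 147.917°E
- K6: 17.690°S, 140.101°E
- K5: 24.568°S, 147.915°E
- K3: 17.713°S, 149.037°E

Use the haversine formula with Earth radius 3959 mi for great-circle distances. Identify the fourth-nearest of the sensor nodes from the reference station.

Distance to each, sorted:
K1: 70.9 mi
K4: 273.9 mi
K5: 307.8 mi
K3: 349.1 mi
K6: 393.1 mi
K2: 442.3 mi
The fourth-nearest is K3 at 349.1 mi.

K3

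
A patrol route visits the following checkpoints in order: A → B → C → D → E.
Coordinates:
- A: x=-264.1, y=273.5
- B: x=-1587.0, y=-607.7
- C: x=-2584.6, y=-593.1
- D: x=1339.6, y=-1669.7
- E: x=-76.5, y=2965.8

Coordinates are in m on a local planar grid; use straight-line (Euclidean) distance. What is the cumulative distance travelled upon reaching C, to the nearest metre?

Leg distances:
A→B: 1589.5 m  (cumulative 1589.5 m)
B→C: 997.7 m  (cumulative 2587.2 m)
Cumulative distance at C ≈ 2587 m.

2587 m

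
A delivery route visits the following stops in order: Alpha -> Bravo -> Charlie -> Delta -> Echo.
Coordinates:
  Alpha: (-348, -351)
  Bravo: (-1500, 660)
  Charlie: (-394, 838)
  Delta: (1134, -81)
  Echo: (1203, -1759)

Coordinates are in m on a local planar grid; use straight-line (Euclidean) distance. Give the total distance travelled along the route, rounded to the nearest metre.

Leg distances:
Alpha→Bravo: 1532.7 m  (cumulative 1532.7 m)
Bravo→Charlie: 1120.2 m  (cumulative 2653.0 m)
Charlie→Delta: 1783.1 m  (cumulative 4436.0 m)
Delta→Echo: 1679.4 m  (cumulative 6115.4 m)
Total route length ≈ 6115 m.

6115 m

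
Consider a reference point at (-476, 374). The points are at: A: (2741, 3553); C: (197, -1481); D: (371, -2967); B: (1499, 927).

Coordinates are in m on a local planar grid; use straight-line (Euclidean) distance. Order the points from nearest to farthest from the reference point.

Computing each straight-line distance from (-476, 374):
C (197, -1481): 1973.3 m
B (1499, 927): 2051.0 m
D (371, -2967): 3446.7 m
A (2741, 3553): 4522.7 m

C, B, D, A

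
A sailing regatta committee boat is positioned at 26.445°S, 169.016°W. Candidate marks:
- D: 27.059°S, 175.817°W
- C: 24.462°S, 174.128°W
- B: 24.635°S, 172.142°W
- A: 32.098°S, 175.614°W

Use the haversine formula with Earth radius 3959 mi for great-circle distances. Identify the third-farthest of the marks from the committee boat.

C

Distance to each, sorted:
A: 557.2 mi
D: 421.7 mi
C: 347.1 mi
B: 231.6 mi
The third-farthest is C at 347.1 mi.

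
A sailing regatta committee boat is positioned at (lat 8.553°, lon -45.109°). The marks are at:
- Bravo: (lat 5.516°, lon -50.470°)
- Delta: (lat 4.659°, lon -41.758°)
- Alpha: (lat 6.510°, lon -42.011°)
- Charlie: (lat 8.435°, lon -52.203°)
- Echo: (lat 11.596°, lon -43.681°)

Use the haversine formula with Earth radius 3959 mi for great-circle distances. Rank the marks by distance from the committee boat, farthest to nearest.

Charlie, Bravo, Delta, Alpha, Echo

Distance from the committee boat at (lat 8.553°, lon -45.109°) to each:
Charlie (lat 8.435°, lon -52.203°): 484.9 mi
Bravo (lat 5.516°, lon -50.470°): 423.3 mi
Delta (lat 4.659°, lon -41.758°): 353.9 mi
Alpha (lat 6.510°, lon -42.011°): 254.9 mi
Echo (lat 11.596°, lon -43.681°): 231.6 mi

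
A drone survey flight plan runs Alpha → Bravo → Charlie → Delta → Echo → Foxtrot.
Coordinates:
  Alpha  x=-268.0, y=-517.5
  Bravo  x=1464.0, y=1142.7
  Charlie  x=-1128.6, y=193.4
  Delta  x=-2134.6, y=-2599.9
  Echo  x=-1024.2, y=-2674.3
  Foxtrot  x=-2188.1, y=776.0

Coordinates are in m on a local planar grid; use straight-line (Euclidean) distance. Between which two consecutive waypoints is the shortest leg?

Leg distances:
Alpha→Bravo: 2399.2 m
Bravo→Charlie: 2760.9 m
Charlie→Delta: 2968.9 m
Delta→Echo: 1112.9 m
Echo→Foxtrot: 3641.3 m
The shortest leg is Delta–Echo at 1112.9 m.

Delta–Echo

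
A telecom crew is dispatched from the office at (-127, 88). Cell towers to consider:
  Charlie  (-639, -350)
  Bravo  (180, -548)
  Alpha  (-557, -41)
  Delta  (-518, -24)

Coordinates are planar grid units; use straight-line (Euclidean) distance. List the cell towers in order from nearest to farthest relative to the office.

Delta, Alpha, Charlie, Bravo

Distance from the office at (-127, 88) to each:
Delta (-518, -24): 406.7
Alpha (-557, -41): 448.9
Charlie (-639, -350): 673.8
Bravo (180, -548): 706.2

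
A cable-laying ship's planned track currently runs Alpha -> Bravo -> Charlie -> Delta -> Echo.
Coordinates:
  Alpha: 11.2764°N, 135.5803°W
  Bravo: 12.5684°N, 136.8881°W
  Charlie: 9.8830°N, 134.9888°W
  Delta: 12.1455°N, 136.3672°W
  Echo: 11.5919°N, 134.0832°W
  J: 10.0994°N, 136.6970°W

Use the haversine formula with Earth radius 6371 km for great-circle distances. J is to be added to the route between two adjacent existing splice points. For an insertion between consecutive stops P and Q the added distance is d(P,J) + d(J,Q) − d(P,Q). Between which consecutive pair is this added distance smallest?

between Bravo and Charlie

Added distance for inserting J between each consecutive pair:
Alpha–Bravo: 252.1 km
Bravo–Charlie: 100.5 km
Charlie–Delta: 125.8 km
Delta–Echo: 304.5 km
Smallest added distance is 100.5 km, inserting between Bravo and Charlie.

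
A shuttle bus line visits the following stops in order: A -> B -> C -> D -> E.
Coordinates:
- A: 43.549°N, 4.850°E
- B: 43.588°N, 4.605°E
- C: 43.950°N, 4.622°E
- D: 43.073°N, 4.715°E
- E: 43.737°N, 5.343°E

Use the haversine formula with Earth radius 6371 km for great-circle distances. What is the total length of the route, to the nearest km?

Leg distances:
A→B: 20.2 km  (cumulative 20.2 km)
B→C: 40.3 km  (cumulative 60.5 km)
C→D: 97.8 km  (cumulative 158.3 km)
D→E: 89.6 km  (cumulative 247.9 km)
Total route length ≈ 248 km.

248 km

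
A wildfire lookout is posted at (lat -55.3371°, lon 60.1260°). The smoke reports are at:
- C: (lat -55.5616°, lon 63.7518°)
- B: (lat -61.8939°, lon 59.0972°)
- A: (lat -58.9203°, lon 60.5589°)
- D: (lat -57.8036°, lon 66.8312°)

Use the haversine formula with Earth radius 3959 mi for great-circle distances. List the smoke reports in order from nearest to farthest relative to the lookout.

Computing each great-circle distance from (lat -55.3371°, lon 60.1260°):
C (lat -55.5616°, lon 63.7518°): 142.9 mi
A (lat -58.9203°, lon 60.5589°): 248.1 mi
D (lat -57.8036°, lon 66.8312°): 306.7 mi
B (lat -61.8939°, lon 59.0972°): 454.6 mi

C, A, D, B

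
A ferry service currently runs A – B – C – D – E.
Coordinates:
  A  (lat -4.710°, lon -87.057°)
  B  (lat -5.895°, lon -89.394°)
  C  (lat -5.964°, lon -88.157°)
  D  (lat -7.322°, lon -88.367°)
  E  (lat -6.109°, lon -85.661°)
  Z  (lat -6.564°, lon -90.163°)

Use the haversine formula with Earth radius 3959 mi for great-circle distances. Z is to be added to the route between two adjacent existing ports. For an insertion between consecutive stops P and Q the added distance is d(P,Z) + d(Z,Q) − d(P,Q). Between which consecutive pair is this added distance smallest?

Added distance for inserting Z between each consecutive pair:
A–B: 138.8 mi
B–C: 128.9 mi
C–D: 182.8 mi
D–E: 240.9 mi
Smallest added distance is 128.9 mi, inserting between B and C.

between B and C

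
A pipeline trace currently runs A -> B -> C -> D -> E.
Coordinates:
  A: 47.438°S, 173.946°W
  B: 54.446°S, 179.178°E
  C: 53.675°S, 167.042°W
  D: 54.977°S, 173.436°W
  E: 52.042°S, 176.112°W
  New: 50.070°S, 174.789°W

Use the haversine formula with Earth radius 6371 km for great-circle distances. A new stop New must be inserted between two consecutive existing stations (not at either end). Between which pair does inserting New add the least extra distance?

Added distance for inserting New between each consecutive pair:
A–B: 20.2 km
B–C: 399.7 km
C–D: 779.6 km
D–E: 420.0 km
Smallest added distance is 20.2 km, inserting between A and B.

between A and B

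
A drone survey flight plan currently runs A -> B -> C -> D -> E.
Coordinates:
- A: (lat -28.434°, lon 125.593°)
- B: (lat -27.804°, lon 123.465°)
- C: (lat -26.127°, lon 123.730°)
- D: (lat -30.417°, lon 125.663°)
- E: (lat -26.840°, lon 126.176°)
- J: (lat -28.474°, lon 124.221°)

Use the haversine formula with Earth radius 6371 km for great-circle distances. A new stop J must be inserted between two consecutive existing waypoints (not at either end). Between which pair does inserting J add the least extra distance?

between C and D

Added distance for inserting J between each consecutive pair:
A–B: 19.2 km
B–C: 182.2 km
C–D: 9.5 km
D–E: 121.1 km
Smallest added distance is 9.5 km, inserting between C and D.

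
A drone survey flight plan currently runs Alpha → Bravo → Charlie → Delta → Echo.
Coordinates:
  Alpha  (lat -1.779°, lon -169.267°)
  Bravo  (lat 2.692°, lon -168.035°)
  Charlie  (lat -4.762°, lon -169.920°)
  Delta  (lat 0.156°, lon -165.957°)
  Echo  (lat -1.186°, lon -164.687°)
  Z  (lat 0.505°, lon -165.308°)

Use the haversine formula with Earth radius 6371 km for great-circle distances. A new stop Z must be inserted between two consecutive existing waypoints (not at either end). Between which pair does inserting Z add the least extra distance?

Added distance for inserting Z between each consecutive pair:
Alpha–Bravo: 381.1 km
Bravo–Charlie: 311.8 km
Charlie–Delta: 158.0 km
Delta–Echo: 76.8 km
Smallest added distance is 76.8 km, inserting between Delta and Echo.

between Delta and Echo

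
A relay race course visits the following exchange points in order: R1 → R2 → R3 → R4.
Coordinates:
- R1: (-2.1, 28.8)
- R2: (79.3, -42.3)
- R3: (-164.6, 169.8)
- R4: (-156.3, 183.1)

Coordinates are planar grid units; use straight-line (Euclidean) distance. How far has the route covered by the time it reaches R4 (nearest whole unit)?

Leg distances:
R1→R2: 108.1  (cumulative 108.1)
R2→R3: 323.2  (cumulative 431.3)
R3→R4: 15.7  (cumulative 447.0)
Cumulative distance at R4 ≈ 447.

447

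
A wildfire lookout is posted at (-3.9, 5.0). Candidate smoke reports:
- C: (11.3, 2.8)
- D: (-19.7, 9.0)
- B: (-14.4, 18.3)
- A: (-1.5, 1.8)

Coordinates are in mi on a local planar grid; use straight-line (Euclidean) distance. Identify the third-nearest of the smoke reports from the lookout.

Distances from the lookout ((-3.9, 5.0)):
A: 4.0 mi
C: 15.4 mi
D: 16.3 mi
B: 16.9 mi
The third-nearest is D at 16.3 mi.

D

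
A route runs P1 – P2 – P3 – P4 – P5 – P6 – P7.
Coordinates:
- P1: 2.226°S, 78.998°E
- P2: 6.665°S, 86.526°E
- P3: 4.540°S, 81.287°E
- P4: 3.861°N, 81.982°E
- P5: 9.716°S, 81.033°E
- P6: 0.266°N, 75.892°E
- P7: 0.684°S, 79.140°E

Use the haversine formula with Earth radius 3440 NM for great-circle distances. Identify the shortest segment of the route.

P6–P7

Leg distances:
P1→P2: 523.4 NM
P2→P3: 338.0 NM
P3→P4: 506.1 NM
P4→P5: 817.1 NM
P5→P6: 673.5 NM
P6→P7: 203.2 NM
The shortest leg is P6–P7 at 203.2 NM.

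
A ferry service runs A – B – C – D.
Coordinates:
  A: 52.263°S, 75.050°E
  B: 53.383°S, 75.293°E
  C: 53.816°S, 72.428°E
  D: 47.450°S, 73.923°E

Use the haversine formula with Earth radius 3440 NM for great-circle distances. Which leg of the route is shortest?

A–B

Leg distances:
A→B: 67.8 NM
B→C: 105.3 NM
C→D: 386.4 NM
The shortest leg is A–B at 67.8 NM.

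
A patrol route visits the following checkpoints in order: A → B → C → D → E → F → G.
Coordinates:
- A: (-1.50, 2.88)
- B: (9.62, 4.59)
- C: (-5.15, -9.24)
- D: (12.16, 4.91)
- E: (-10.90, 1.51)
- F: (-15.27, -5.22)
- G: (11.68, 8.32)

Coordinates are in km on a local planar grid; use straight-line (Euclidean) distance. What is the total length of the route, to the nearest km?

Leg distances:
A→B: 11.3 km  (cumulative 11.3 km)
B→C: 20.2 km  (cumulative 31.5 km)
C→D: 22.4 km  (cumulative 53.8 km)
D→E: 23.3 km  (cumulative 77.2 km)
E→F: 8.0 km  (cumulative 85.2 km)
F→G: 30.2 km  (cumulative 115.3 km)
Total route length ≈ 115 km.

115 km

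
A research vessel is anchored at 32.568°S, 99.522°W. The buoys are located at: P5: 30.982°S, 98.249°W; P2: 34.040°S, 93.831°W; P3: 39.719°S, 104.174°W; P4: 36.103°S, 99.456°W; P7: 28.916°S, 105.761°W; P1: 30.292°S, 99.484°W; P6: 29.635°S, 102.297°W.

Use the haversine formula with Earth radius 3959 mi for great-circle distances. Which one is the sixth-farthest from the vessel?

Distances from the vessel (32.568°S, 99.522°W):
P3: 557.9 mi
P7: 448.1 mi
P2: 344.0 mi
P6: 260.8 mi
P4: 244.3 mi
P1: 157.3 mi
P5: 132.7 mi
The sixth-farthest is P1 at 157.3 mi.

P1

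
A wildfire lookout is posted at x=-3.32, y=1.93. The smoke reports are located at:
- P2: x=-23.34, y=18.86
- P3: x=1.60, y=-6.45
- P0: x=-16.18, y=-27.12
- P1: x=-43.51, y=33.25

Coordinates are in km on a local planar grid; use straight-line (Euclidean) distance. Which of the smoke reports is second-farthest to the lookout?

P0

Distance to each, sorted:
P1: 51.0 km
P0: 31.8 km
P2: 26.2 km
P3: 9.7 km
The second-farthest is P0 at 31.8 km.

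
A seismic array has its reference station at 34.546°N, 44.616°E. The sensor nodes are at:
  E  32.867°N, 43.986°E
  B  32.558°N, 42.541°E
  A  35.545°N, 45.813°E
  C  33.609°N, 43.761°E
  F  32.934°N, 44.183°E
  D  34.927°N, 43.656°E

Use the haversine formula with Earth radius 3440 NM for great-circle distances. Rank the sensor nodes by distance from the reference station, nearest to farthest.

D, C, A, F, E, B

Computing each great-circle distance from 34.546°N, 44.616°E:
D 34.927°N, 43.656°E: 52.6 NM
C 33.609°N, 43.761°E: 70.5 NM
A 35.545°N, 45.813°E: 84.0 NM
F 32.934°N, 44.183°E: 99.2 NM
E 32.867°N, 43.986°E: 105.6 NM
B 32.558°N, 42.541°E: 158.2 NM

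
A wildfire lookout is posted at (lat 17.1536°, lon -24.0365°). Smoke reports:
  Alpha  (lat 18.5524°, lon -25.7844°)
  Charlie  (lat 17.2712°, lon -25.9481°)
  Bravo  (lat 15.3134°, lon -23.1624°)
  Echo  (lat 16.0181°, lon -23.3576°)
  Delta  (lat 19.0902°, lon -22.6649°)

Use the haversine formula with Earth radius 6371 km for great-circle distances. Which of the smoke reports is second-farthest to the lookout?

Alpha

Distance to each, sorted:
Delta: 259.6 km
Alpha: 241.7 km
Bravo: 224.9 km
Charlie: 203.5 km
Echo: 145.5 km
The second-farthest is Alpha at 241.7 km.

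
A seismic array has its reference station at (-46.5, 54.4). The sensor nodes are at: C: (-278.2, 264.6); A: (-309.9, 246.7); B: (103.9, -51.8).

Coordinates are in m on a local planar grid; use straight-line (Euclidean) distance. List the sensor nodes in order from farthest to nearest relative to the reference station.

A, C, B

Distances from the reference station:
A (-309.9, 246.7): 326.1 m
C (-278.2, 264.6): 312.8 m
B (103.9, -51.8): 184.1 m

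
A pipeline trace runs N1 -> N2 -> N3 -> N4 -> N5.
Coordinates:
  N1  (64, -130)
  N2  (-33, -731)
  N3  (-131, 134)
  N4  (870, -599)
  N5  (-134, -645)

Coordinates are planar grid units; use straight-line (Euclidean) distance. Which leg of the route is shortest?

N1–N2

Leg distances:
N1→N2: 608.8
N2→N3: 870.5
N3→N4: 1240.7
N4→N5: 1005.1
The shortest leg is N1–N2 at 608.8.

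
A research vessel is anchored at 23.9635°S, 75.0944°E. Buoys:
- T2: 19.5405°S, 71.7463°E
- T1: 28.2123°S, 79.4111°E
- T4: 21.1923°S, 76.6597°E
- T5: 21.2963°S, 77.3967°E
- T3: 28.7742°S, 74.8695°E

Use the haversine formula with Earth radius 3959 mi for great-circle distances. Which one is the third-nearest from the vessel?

Distances from the vessel (23.9635°S, 75.0944°E):
T4: 216.0 mi
T5: 235.6 mi
T3: 332.7 mi
T2: 373.5 mi
T1: 397.4 mi
The third-nearest is T3 at 332.7 mi.

T3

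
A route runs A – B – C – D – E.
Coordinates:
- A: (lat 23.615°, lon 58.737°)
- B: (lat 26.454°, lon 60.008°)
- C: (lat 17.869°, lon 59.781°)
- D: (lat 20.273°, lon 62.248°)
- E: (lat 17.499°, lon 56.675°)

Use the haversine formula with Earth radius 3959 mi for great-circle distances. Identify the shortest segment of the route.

A–B

Leg distances:
A→B: 211.7 mi
B→C: 593.4 mi
C→D: 231.4 mi
D→E: 411.6 mi
The shortest leg is A–B at 211.7 mi.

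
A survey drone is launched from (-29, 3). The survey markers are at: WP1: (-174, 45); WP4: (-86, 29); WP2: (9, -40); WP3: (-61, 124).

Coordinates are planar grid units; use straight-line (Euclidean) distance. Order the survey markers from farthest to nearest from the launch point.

WP1, WP3, WP4, WP2

Distances from the launch point:
WP1 (-174, 45): 151.0
WP3 (-61, 124): 125.2
WP4 (-86, 29): 62.6
WP2 (9, -40): 57.4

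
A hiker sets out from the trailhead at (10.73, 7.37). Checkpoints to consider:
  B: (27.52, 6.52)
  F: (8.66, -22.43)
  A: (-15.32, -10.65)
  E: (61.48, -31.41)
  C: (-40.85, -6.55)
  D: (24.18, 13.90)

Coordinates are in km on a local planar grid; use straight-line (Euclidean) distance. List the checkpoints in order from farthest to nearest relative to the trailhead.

Computing each straight-line distance from (10.73, 7.37):
E (61.48, -31.41): 63.9 km
C (-40.85, -6.55): 53.4 km
A (-15.32, -10.65): 31.7 km
F (8.66, -22.43): 29.9 km
B (27.52, 6.52): 16.8 km
D (24.18, 13.90): 15.0 km

E, C, A, F, B, D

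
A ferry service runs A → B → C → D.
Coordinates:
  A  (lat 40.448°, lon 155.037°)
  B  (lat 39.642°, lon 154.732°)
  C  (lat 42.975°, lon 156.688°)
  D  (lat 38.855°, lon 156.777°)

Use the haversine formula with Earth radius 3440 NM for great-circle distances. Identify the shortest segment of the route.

Leg distances:
A→B: 50.4 NM
B→C: 218.7 NM
C→D: 247.4 NM
The shortest leg is A–B at 50.4 NM.

A–B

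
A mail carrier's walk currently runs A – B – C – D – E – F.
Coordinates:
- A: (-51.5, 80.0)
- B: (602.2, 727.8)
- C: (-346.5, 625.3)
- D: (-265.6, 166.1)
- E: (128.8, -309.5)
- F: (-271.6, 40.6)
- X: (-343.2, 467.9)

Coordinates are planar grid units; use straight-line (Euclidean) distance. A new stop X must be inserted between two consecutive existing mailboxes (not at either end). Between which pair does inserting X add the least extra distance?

Added distance for inserting X between each consecutive pair:
A–B: 545.5
B–C: 183.7
C–D: 2.8
D–E: 603.2
E–F: 810.9
Smallest added distance is 2.8, inserting between C and D.

between C and D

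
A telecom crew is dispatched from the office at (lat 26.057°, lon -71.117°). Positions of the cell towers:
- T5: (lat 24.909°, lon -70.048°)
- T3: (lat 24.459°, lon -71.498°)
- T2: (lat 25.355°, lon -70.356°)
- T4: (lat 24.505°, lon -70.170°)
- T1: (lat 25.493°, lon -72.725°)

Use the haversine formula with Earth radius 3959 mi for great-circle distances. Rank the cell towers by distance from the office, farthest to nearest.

Distances from the office:
T4 (lat 24.505°, lon -70.170°): 122.5 mi
T3 (lat 24.459°, lon -71.498°): 113.0 mi
T1 (lat 25.493°, lon -72.725°): 107.4 mi
T5 (lat 24.909°, lon -70.048°): 103.6 mi
T2 (lat 25.355°, lon -70.356°): 67.8 mi

T4, T3, T1, T5, T2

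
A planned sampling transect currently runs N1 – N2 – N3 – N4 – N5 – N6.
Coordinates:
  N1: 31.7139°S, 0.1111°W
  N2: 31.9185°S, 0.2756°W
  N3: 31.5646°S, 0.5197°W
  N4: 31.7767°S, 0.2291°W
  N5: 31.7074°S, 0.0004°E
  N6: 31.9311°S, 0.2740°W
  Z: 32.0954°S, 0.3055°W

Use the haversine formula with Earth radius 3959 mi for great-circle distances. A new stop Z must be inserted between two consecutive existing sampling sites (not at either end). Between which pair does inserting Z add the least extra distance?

Added distance for inserting Z between each consecutive pair:
N1–N2: 23.9 mi
N2–N3: 22.8 mi
N3–N4: 38.7 mi
N4–N5: 40.4 mi
N5–N6: 21.4 mi
Smallest added distance is 21.4 mi, inserting between N5 and N6.

between N5 and N6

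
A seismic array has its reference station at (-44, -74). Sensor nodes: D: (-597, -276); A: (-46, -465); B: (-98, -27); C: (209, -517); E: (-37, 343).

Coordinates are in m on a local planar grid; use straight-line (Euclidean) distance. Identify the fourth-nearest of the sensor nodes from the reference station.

C

Distances from the reference station ((-44, -74)):
B: 71.6 m
A: 391.0 m
E: 417.1 m
C: 510.2 m
D: 588.7 m
The fourth-nearest is C at 510.2 m.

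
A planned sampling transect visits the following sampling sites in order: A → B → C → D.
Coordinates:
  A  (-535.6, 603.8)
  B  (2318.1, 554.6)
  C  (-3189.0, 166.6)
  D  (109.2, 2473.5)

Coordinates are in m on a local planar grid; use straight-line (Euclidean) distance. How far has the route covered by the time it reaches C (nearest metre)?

Leg distances:
A→B: 2854.1 m  (cumulative 2854.1 m)
B→C: 5520.8 m  (cumulative 8374.9 m)
Cumulative distance at C ≈ 8375 m.

8375 m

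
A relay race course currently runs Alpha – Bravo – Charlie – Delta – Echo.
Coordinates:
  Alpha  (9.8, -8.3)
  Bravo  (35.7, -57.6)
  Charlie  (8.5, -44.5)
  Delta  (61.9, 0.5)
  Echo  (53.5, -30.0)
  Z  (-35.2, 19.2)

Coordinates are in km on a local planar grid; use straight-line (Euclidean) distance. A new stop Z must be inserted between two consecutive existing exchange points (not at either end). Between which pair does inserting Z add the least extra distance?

between Alpha and Bravo

Added distance for inserting Z between each consecutive pair:
Alpha–Bravo: 101.6 km
Bravo–Charlie: 151.6 km
Charlie–Delta: 106.3 km
Delta–Echo: 168.7 km
Smallest added distance is 101.6 km, inserting between Alpha and Bravo.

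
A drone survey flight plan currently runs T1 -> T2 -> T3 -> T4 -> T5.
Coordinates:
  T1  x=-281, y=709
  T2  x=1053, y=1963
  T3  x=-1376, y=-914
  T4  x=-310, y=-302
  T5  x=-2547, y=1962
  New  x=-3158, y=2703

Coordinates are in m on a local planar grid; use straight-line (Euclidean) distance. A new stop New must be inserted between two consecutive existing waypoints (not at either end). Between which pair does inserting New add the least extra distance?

Added distance for inserting New between each consecutive pair:
T1–T2: 5945.1 m
T2–T3: 4542.4 m
T3–T4: 6943.1 m
T4–T5: 1917.9 m
Smallest added distance is 1917.9 m, inserting between T4 and T5.

between T4 and T5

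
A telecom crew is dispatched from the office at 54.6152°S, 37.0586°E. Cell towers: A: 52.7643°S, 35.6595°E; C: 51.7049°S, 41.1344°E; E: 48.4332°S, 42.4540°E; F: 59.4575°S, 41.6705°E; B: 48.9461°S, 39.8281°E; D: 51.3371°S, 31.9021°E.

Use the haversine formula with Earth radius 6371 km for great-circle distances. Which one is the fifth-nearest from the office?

B

Distances from the office (54.6152°S, 37.0586°E):
A: 225.5 km
C: 422.4 km
D: 501.8 km
F: 606.1 km
B: 658.4 km
E: 781.7 km
The fifth-nearest is B at 658.4 km.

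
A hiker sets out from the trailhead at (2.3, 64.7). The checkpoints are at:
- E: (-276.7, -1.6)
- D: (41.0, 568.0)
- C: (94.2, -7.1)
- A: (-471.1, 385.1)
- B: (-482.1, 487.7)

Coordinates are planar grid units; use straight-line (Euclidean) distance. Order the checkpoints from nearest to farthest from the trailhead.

Distances from the trailhead:
C (94.2, -7.1): 116.6
E (-276.7, -1.6): 286.8
D (41.0, 568.0): 504.8
A (-471.1, 385.1): 571.6
B (-482.1, 487.7): 643.1

C, E, D, A, B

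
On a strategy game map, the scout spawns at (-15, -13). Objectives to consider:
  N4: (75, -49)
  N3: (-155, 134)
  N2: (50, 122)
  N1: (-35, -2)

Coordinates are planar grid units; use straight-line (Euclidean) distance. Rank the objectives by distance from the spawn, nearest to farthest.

Distances from the spawn:
N1 (-35, -2): 22.8
N4 (75, -49): 96.9
N2 (50, 122): 149.8
N3 (-155, 134): 203.0

N1, N4, N2, N3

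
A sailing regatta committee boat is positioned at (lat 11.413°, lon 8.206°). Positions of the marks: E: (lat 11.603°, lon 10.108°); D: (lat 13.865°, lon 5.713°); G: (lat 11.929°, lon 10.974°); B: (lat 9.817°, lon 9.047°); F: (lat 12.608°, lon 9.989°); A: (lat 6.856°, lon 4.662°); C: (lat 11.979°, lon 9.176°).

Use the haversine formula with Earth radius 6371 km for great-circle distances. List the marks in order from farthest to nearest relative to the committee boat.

Distance from the committee boat at (lat 11.413°, lon 8.206°) to each:
A (lat 6.856°, lon 4.662°): 638.8 km
D (lat 13.865°, lon 5.713°): 384.0 km
G (lat 11.929°, lon 10.974°): 306.8 km
F (lat 12.608°, lon 9.989°): 235.1 km
E (lat 11.603°, lon 10.108°): 208.3 km
B (lat 9.817°, lon 9.047°): 199.9 km
C (lat 11.979°, lon 9.176°): 122.9 km

A, D, G, F, E, B, C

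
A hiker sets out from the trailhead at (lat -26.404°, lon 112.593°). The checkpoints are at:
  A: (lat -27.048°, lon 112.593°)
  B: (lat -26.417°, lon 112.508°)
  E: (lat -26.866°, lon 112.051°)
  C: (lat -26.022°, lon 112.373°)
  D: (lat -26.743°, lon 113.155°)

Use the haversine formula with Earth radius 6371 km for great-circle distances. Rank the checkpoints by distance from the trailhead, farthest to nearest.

Distances from the trailhead:
E (lat -26.866°, lon 112.051°): 74.4 km
A (lat -27.048°, lon 112.593°): 71.6 km
D (lat -26.743°, lon 113.155°): 67.4 km
C (lat -26.022°, lon 112.373°): 47.8 km
B (lat -26.417°, lon 112.508°): 8.6 km

E, A, D, C, B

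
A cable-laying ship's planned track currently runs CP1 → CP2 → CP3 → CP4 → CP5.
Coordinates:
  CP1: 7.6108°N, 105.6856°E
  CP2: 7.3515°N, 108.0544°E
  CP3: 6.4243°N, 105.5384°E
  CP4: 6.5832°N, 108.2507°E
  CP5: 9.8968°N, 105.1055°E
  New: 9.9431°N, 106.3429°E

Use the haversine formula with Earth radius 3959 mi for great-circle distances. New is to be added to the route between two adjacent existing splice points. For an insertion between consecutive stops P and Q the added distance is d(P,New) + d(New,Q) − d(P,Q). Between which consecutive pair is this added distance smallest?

between CP4 and CP5

Added distance for inserting New between each consecutive pair:
CP1–CP2: 217.9 mi
CP2–CP3: 279.0 mi
CP3–CP4: 329.0 mi
CP4–CP5: 36.5 mi
Smallest added distance is 36.5 mi, inserting between CP4 and CP5.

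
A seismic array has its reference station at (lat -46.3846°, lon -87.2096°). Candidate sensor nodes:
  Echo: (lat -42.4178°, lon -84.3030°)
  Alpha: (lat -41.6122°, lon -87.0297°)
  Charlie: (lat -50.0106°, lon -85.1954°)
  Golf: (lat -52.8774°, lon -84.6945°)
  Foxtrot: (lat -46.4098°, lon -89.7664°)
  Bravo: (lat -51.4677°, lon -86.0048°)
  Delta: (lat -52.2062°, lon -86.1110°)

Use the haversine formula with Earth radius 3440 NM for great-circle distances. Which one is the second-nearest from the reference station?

Charlie

Distances from the reference station ((lat -46.3846°, lon -87.2096°)):
Foxtrot: 105.9 NM
Charlie: 232.1 NM
Echo: 268.8 NM
Alpha: 286.6 NM
Bravo: 308.9 NM
Delta: 352.2 NM
Golf: 401.8 NM
The second-nearest is Charlie at 232.1 NM.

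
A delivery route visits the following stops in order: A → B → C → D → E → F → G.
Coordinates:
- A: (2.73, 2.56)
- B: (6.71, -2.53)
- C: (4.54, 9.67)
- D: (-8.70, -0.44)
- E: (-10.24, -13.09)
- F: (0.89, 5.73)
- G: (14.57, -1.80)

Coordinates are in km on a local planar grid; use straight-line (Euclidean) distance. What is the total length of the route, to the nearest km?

86 km

Leg distances:
A→B: 6.5 km  (cumulative 6.5 km)
B→C: 12.4 km  (cumulative 18.9 km)
C→D: 16.7 km  (cumulative 35.5 km)
D→E: 12.7 km  (cumulative 48.3 km)
E→F: 21.9 km  (cumulative 70.1 km)
F→G: 15.6 km  (cumulative 85.7 km)
Total route length ≈ 86 km.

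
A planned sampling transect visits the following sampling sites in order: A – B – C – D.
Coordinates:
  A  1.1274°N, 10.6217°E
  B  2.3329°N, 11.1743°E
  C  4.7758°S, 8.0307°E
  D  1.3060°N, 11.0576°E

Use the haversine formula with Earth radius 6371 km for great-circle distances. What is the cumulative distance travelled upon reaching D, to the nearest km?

Leg distances:
A→B: 147.4 km  (cumulative 147.4 km)
B→C: 864.2 km  (cumulative 1011.6 km)
C→D: 755.3 km  (cumulative 1766.9 km)
Cumulative distance at D ≈ 1767 km.

1767 km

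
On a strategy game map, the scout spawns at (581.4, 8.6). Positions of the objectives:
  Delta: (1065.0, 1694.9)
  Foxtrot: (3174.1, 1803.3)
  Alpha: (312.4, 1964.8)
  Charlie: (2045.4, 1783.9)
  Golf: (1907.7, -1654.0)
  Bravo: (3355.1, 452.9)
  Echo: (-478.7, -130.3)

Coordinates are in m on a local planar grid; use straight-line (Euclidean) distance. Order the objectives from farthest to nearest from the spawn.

Foxtrot, Bravo, Charlie, Golf, Alpha, Delta, Echo

Distance from the spawn at (581.4, 8.6) to each:
Foxtrot (3174.1, 1803.3): 3153.3 m
Bravo (3355.1, 452.9): 2809.1 m
Charlie (2045.4, 1783.9): 2301.1 m
Golf (1907.7, -1654.0): 2126.8 m
Alpha (312.4, 1964.8): 1974.6 m
Delta (1065.0, 1694.9): 1754.3 m
Echo (-478.7, -130.3): 1069.2 m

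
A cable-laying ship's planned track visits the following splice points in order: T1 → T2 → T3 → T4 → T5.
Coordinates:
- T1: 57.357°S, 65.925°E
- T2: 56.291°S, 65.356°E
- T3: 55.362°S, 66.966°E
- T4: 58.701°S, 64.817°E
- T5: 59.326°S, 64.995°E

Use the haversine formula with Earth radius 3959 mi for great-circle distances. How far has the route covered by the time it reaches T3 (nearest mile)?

166 mi

Leg distances:
T1→T2: 76.7 mi  (cumulative 76.7 mi)
T2→T3: 89.6 mi  (cumulative 166.3 mi)
Cumulative distance at T3 ≈ 166 mi.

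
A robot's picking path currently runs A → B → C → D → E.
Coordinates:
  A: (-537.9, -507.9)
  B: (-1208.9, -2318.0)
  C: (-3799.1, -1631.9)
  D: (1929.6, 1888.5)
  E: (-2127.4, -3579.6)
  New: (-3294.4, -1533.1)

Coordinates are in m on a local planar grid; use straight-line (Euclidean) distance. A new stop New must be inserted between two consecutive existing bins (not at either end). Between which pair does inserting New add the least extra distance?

between C and D

Added distance for inserting New between each consecutive pair:
A–B: 3238.8 m
B–C: 63.1 m
C–D: 35.2 m
D–E: 1791.9 m
Smallest added distance is 35.2 m, inserting between C and D.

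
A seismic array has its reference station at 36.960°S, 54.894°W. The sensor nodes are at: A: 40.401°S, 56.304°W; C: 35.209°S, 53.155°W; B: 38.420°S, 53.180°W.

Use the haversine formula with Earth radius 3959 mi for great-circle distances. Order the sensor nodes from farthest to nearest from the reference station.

A, C, B

Distance from the reference station at 36.960°S, 54.894°W to each:
A 40.401°S, 56.304°W: 249.6 mi
C 35.209°S, 53.155°W: 155.1 mi
B 38.420°S, 53.180°W: 137.7 mi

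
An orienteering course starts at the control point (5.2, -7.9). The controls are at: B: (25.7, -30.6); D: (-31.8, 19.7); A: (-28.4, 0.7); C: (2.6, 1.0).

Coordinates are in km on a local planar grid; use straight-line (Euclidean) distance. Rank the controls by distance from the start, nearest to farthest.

C, B, A, D

Distances from the start:
C (2.6, 1.0): 9.3 km
B (25.7, -30.6): 30.6 km
A (-28.4, 0.7): 34.7 km
D (-31.8, 19.7): 46.2 km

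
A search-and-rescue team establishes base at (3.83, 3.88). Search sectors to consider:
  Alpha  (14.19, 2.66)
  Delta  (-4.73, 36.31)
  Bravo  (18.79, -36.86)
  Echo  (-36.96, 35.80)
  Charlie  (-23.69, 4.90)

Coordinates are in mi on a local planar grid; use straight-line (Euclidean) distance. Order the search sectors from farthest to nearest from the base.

Echo, Bravo, Delta, Charlie, Alpha

Distances from the base:
Echo (-36.96, 35.80): 51.8 mi
Bravo (18.79, -36.86): 43.4 mi
Delta (-4.73, 36.31): 33.5 mi
Charlie (-23.69, 4.90): 27.5 mi
Alpha (14.19, 2.66): 10.4 mi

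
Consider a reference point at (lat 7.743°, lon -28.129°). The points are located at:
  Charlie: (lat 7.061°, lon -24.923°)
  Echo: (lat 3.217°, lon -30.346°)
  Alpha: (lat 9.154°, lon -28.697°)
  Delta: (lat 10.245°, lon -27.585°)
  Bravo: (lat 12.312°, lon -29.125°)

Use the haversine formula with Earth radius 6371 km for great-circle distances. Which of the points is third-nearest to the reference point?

Charlie

Distance to each, sorted:
Alpha: 168.9 km
Delta: 284.6 km
Charlie: 361.6 km
Bravo: 519.6 km
Echo: 559.9 km
The third-nearest is Charlie at 361.6 km.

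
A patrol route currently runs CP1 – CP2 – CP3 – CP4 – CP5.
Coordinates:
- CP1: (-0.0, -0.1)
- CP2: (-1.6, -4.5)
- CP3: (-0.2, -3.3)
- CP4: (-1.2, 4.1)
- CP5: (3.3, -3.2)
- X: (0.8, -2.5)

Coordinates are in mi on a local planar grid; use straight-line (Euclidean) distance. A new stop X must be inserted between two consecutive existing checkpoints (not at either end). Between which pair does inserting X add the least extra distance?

Added distance for inserting X between each consecutive pair:
CP1–CP2: 1.0 mi
CP2–CP3: 2.6 mi
CP3–CP4: 0.7 mi
CP4–CP5: 0.9 mi
Smallest added distance is 0.7 mi, inserting between CP3 and CP4.

between CP3 and CP4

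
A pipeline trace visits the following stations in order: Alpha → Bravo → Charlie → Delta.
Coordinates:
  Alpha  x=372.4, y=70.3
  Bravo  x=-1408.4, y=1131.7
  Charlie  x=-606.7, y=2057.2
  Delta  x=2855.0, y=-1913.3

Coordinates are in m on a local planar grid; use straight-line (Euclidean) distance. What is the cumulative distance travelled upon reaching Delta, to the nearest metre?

Leg distances:
Alpha→Bravo: 2073.1 m  (cumulative 2073.1 m)
Bravo→Charlie: 1224.4 m  (cumulative 3297.6 m)
Charlie→Delta: 5267.7 m  (cumulative 8565.2 m)
Cumulative distance at Delta ≈ 8565 m.

8565 m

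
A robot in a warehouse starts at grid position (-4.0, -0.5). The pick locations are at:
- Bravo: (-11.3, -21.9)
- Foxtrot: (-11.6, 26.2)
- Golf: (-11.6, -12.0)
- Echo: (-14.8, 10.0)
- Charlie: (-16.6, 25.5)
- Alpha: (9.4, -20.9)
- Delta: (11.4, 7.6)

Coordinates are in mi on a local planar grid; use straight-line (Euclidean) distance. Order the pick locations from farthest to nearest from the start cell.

Charlie, Foxtrot, Alpha, Bravo, Delta, Echo, Golf

Distances from the start cell:
Charlie (-16.6, 25.5): 28.9 mi
Foxtrot (-11.6, 26.2): 27.8 mi
Alpha (9.4, -20.9): 24.4 mi
Bravo (-11.3, -21.9): 22.6 mi
Delta (11.4, 7.6): 17.4 mi
Echo (-14.8, 10.0): 15.1 mi
Golf (-11.6, -12.0): 13.8 mi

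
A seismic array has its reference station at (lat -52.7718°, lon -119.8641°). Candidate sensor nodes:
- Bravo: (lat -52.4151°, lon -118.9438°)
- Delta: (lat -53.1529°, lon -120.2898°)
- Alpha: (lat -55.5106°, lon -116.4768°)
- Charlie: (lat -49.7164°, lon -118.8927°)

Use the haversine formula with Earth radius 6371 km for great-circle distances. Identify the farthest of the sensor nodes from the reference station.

Distances from the reference station ((lat -52.7718°, lon -119.8641°)):
Alpha: 376.0 km
Charlie: 346.4 km
Bravo: 73.7 km
Delta: 51.1 km
The farthest is Alpha at 376.0 km.

Alpha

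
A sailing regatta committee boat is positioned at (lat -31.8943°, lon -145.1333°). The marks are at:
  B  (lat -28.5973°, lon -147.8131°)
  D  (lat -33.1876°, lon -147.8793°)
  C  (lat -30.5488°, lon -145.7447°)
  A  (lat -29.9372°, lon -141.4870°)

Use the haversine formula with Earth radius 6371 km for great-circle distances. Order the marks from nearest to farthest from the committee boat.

C, D, A, B

Distance from the committee boat at (lat -31.8943°, lon -145.1333°) to each:
C (lat -30.5488°, lon -145.7447°): 160.5 km
D (lat -33.1876°, lon -147.8793°): 294.8 km
A (lat -29.9372°, lon -141.4870°): 410.3 km
B (lat -28.5973°, lon -147.8131°): 447.9 km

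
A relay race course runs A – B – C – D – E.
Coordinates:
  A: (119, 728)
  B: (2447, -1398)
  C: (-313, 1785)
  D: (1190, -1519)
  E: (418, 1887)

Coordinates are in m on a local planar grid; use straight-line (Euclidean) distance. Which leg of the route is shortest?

A–B

Leg distances:
A→B: 3152.7 m
B→C: 4213.0 m
C→D: 3629.8 m
D→E: 3492.4 m
The shortest leg is A–B at 3152.7 m.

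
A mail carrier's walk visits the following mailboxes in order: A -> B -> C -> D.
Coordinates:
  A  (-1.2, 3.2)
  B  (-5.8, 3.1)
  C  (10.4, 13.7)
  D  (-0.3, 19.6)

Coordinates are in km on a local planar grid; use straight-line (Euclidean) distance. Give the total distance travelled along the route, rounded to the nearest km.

36 km

Leg distances:
A→B: 4.6 km  (cumulative 4.6 km)
B→C: 19.4 km  (cumulative 24.0 km)
C→D: 12.2 km  (cumulative 36.2 km)
Total route length ≈ 36 km.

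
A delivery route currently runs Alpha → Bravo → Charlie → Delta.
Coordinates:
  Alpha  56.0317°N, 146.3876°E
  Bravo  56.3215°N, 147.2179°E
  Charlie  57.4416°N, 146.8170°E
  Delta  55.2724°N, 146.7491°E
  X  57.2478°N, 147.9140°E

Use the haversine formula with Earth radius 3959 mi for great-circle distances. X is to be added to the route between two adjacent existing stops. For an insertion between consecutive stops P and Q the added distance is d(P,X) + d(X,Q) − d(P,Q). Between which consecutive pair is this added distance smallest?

Added distance for inserting X between each consecutive pair:
Alpha–Bravo: 133.6 mi
Bravo–Charlie: 33.4 mi
Charlie–Delta: 36.8 mi
Smallest added distance is 33.4 mi, inserting between Bravo and Charlie.

between Bravo and Charlie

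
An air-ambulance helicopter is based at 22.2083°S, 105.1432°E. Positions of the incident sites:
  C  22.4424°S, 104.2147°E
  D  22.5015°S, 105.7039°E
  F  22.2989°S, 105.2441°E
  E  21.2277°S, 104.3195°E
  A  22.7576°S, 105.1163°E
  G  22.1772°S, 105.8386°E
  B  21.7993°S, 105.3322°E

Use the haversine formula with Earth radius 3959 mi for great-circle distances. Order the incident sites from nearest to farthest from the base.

F, B, A, D, G, C, E

Distance from the base at 22.2083°S, 105.1432°E to each:
F 22.2989°S, 105.2441°E: 9.0 mi
B 21.7993°S, 105.3322°E: 30.7 mi
A 22.7576°S, 105.1163°E: 38.0 mi
D 22.5015°S, 105.7039°E: 41.2 mi
G 22.1772°S, 105.8386°E: 44.5 mi
C 22.4424°S, 104.2147°E: 61.5 mi
E 21.2277°S, 104.3195°E: 85.9 mi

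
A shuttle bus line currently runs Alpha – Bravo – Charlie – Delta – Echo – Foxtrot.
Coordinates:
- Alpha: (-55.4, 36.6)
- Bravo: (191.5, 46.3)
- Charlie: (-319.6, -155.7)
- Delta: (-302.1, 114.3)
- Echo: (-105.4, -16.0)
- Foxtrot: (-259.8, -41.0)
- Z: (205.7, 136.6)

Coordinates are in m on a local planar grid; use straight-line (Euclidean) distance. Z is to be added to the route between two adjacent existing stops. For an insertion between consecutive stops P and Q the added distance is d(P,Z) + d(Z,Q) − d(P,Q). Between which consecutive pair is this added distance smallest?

between Alpha and Bravo

Added distance for inserting Z between each consecutive pair:
Alpha–Bravo: 123.9 m
Bravo–Charlie: 143.0 m
Charlie–Delta: 838.9 m
Delta–Echo: 618.9 m
Echo–Foxtrot: 688.3 m
Smallest added distance is 123.9 m, inserting between Alpha and Bravo.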